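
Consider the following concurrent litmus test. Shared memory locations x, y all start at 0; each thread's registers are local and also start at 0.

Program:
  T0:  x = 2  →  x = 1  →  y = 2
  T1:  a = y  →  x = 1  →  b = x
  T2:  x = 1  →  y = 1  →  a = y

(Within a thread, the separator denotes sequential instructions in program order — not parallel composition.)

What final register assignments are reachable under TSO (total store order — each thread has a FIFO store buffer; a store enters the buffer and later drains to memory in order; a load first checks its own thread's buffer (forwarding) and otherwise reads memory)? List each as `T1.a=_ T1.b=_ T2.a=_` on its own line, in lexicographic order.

outcome vector order: (T1.a,T1.b,T2.a)
|TSO outcomes| = 10

T1.a=0 T1.b=1 T2.a=1
T1.a=0 T1.b=1 T2.a=2
T1.a=0 T1.b=2 T2.a=1
T1.a=0 T1.b=2 T2.a=2
T1.a=1 T1.b=1 T2.a=1
T1.a=1 T1.b=1 T2.a=2
T1.a=1 T1.b=2 T2.a=1
T1.a=1 T1.b=2 T2.a=2
T1.a=2 T1.b=1 T2.a=1
T1.a=2 T1.b=1 T2.a=2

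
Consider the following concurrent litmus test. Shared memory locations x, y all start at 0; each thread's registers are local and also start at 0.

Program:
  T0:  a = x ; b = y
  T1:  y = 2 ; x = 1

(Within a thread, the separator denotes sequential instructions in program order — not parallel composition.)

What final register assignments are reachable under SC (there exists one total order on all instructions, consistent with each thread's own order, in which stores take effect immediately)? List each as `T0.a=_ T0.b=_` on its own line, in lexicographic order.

T0.a=0 T0.b=0
T0.a=0 T0.b=2
T0.a=1 T0.b=2

outcome vector order: (T0.a,T0.b)
|SC outcomes| = 3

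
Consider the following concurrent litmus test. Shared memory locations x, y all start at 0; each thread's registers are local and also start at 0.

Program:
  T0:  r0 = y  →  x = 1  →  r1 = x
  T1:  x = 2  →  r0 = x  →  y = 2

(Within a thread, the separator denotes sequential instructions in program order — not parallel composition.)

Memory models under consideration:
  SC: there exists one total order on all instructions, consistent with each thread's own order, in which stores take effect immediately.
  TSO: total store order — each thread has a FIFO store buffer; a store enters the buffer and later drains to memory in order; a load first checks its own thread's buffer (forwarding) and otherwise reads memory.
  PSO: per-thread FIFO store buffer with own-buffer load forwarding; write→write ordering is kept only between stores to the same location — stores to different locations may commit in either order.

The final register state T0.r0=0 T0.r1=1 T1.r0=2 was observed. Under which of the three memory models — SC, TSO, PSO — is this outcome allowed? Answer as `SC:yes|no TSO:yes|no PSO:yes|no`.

SC:yes TSO:yes PSO:yes

outcome vector order: (T0.r0,T0.r1,T1.r0)
SC (4): 0/1/1; 0/1/2; 0/2/2; 2/1/2
TSO (4): 0/1/1; 0/1/2; 0/2/2; 2/1/2
PSO (5): 0/1/1; 0/1/2; 0/2/2; 2/1/2; 2/2/2
target 0/1/2 ∈ {SC,TSO,PSO}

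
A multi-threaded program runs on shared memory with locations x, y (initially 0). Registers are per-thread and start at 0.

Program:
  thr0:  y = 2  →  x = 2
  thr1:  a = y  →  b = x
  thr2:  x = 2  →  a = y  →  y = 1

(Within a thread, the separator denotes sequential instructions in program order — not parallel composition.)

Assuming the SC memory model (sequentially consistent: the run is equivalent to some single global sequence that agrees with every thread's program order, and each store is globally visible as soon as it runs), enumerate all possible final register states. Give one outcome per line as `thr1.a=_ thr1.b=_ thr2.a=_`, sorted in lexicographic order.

outcome vector order: (thr1.a,thr1.b,thr2.a)
|SC outcomes| = 9

thr1.a=0 thr1.b=0 thr2.a=0
thr1.a=0 thr1.b=0 thr2.a=2
thr1.a=0 thr1.b=2 thr2.a=0
thr1.a=0 thr1.b=2 thr2.a=2
thr1.a=1 thr1.b=2 thr2.a=0
thr1.a=1 thr1.b=2 thr2.a=2
thr1.a=2 thr1.b=0 thr2.a=2
thr1.a=2 thr1.b=2 thr2.a=0
thr1.a=2 thr1.b=2 thr2.a=2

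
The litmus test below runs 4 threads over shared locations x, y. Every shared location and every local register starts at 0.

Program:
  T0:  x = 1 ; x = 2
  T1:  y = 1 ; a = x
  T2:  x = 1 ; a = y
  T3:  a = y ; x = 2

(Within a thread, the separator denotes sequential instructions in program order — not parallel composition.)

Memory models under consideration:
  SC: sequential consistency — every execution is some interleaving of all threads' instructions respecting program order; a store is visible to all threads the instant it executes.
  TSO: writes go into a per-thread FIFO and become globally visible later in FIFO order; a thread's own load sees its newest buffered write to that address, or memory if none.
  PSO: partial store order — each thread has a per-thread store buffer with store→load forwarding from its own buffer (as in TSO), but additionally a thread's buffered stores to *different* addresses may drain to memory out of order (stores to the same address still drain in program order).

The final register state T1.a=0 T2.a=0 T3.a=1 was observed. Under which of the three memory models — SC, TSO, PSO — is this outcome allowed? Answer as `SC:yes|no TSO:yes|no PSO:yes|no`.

SC:no TSO:yes PSO:yes

outcome vector order: (T1.a,T2.a,T3.a)
[SC] allowed = {<0 1 0>; <0 1 1>; <1 0 0>; <1 0 1>; <1 1 0>; <1 1 1>; <2 0 0>; <2 0 1>; <2 1 0>; <2 1 1>}
[TSO] allowed = {<0 0 0>; <0 0 1>; <0 1 0>; <0 1 1>; <1 0 0>; <1 0 1>; <1 1 0>; <1 1 1>; <2 0 0>; <2 0 1>; <2 1 0>; <2 1 1>}
[PSO] allowed = {<0 0 0>; <0 0 1>; <0 1 0>; <0 1 1>; <1 0 0>; <1 0 1>; <1 1 0>; <1 1 1>; <2 0 0>; <2 0 1>; <2 1 0>; <2 1 1>}
target <0 0 1> ∈ {TSO,PSO}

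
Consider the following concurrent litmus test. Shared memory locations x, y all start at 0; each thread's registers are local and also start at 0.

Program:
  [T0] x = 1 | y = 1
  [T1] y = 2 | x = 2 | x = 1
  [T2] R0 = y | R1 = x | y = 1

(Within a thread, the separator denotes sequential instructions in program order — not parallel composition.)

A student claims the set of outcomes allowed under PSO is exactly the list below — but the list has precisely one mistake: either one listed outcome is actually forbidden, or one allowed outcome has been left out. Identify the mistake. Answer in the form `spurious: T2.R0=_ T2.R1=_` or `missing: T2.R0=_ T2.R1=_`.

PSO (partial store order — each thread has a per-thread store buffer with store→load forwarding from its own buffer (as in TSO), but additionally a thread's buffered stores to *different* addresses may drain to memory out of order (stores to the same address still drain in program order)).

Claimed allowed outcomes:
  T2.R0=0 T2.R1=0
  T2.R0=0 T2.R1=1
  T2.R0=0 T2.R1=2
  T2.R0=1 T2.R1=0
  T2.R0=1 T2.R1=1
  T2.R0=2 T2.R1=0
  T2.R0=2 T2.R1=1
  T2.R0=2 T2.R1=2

missing: T2.R0=1 T2.R1=2

outcome vector order: (T2.R0,T2.R1)
PSO (9): 00, 01, 02, 10, 11, 12, 20, 21, 22
PSO∖claimed = {12}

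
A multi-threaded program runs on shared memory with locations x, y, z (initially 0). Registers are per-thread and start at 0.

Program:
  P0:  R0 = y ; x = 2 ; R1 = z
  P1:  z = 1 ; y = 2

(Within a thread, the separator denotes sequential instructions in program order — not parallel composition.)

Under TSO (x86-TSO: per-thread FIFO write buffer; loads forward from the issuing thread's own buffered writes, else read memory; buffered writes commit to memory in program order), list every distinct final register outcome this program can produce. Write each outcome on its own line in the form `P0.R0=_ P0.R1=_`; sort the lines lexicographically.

outcome vector order: (P0.R0,P0.R1)
|TSO outcomes| = 3

P0.R0=0 P0.R1=0
P0.R0=0 P0.R1=1
P0.R0=2 P0.R1=1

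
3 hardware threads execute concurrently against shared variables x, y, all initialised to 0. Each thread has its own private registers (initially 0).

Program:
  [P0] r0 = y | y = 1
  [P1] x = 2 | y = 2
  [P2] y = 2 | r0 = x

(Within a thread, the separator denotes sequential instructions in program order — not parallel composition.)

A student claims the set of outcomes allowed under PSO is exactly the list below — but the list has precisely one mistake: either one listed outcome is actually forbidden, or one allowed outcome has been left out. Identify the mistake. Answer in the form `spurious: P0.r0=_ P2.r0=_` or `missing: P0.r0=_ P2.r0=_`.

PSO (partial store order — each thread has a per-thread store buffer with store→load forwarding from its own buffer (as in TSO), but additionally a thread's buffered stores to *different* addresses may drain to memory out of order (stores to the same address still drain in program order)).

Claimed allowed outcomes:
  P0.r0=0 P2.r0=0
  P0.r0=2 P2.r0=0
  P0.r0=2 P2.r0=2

outcome vector order: (P0.r0,P2.r0)
PSO: 4 outcomes — {(0,0), (0,2), (2,0), (2,2)}
PSO∖claimed = {(0,2)}

missing: P0.r0=0 P2.r0=2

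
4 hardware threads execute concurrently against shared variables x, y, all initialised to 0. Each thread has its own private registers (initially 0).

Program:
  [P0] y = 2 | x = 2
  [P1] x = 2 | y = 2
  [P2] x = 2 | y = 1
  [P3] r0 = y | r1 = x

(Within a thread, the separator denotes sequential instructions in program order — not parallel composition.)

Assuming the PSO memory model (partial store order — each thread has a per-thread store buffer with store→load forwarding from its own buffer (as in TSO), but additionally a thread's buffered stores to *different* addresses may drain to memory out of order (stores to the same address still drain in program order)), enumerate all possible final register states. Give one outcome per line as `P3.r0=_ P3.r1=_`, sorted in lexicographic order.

outcome vector order: (P3.r0,P3.r1)
|PSO outcomes| = 6

P3.r0=0 P3.r1=0
P3.r0=0 P3.r1=2
P3.r0=1 P3.r1=0
P3.r0=1 P3.r1=2
P3.r0=2 P3.r1=0
P3.r0=2 P3.r1=2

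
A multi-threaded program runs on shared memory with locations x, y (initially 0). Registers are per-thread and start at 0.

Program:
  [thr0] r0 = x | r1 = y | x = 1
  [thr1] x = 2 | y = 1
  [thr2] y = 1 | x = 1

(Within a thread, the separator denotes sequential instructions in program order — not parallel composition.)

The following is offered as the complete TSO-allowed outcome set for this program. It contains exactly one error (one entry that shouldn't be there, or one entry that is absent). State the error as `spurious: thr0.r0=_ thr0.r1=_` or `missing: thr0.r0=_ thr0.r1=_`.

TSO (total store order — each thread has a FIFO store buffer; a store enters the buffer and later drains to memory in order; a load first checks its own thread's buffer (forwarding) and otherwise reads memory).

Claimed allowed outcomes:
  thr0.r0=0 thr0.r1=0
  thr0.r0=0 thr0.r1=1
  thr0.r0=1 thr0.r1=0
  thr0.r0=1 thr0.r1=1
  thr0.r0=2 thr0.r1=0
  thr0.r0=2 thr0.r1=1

outcome vector order: (thr0.r0,thr0.r1)
under TSO → (0,0) (0,1) (1,1) (2,0) (2,1)
claimed∖TSO = {(1,0)}

spurious: thr0.r0=1 thr0.r1=0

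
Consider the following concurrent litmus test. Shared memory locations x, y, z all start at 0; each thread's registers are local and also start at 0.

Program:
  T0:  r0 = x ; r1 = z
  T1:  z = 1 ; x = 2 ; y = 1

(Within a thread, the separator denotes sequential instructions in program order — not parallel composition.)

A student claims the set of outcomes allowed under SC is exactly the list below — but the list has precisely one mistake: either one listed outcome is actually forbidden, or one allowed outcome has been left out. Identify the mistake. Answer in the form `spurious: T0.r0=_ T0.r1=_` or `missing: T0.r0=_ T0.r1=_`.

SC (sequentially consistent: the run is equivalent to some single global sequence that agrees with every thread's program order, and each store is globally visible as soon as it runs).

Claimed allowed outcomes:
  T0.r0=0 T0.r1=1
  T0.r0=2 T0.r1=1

missing: T0.r0=0 T0.r1=0

outcome vector order: (T0.r0,T0.r1)
[SC] allowed = {00; 01; 21}
SC∖claimed = {00}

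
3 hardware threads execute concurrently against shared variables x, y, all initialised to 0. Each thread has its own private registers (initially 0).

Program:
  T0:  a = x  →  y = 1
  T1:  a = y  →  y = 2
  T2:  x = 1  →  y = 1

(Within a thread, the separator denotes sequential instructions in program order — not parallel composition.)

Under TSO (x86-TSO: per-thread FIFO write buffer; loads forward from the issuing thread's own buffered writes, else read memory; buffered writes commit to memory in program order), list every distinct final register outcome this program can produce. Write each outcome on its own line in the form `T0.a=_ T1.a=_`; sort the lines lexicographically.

T0.a=0 T1.a=0
T0.a=0 T1.a=1
T0.a=1 T1.a=0
T0.a=1 T1.a=1

outcome vector order: (T0.a,T1.a)
|TSO outcomes| = 4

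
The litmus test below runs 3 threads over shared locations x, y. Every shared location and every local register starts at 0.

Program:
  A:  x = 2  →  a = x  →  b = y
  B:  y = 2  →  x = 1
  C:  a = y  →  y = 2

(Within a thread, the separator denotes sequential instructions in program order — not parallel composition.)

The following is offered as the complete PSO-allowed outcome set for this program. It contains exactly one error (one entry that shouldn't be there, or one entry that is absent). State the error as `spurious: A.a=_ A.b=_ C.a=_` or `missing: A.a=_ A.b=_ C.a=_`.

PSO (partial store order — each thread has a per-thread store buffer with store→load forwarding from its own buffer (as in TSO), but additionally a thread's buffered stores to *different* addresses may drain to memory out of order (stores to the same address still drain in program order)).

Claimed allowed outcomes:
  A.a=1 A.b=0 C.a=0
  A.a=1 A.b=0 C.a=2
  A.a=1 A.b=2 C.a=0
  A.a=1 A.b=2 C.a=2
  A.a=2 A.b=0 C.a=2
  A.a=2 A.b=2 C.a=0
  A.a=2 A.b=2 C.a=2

missing: A.a=2 A.b=0 C.a=0

outcome vector order: (A.a,A.b,C.a)
PSO: 8 outcomes — {1/0/0; 1/0/2; 1/2/0; 1/2/2; 2/0/0; 2/0/2; 2/2/0; 2/2/2}
PSO∖claimed = {2/0/0}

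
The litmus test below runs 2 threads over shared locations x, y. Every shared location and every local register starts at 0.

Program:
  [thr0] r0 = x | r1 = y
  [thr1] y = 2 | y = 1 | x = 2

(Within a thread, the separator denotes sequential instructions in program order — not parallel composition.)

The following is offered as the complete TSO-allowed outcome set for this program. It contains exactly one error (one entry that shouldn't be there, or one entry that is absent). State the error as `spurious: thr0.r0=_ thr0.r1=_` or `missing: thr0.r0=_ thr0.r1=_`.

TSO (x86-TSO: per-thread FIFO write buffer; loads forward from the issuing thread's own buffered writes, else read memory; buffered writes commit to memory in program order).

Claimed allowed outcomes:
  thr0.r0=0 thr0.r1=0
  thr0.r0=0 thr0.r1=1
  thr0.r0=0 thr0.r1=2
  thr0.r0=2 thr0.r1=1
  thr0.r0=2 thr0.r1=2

outcome vector order: (thr0.r0,thr0.r1)
under TSO → <0 0>, <0 1>, <0 2>, <2 1>
claimed∖TSO = {<2 2>}

spurious: thr0.r0=2 thr0.r1=2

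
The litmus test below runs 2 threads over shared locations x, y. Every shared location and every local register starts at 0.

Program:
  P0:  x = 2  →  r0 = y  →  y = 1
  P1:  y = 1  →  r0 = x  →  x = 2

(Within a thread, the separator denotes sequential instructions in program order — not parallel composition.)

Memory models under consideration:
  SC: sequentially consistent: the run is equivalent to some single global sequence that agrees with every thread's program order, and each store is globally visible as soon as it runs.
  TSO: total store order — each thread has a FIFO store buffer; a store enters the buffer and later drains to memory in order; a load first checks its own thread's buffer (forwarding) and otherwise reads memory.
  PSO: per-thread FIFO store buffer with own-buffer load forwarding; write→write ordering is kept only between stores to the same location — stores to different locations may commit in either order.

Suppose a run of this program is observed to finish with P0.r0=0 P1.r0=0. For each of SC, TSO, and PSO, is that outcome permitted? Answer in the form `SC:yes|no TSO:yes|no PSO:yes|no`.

outcome vector order: (P0.r0,P1.r0)
[SC] allowed = {02, 10, 12}
[TSO] allowed = {00, 02, 10, 12}
[PSO] allowed = {00, 02, 10, 12}
target 00 ∈ {TSO,PSO}

SC:no TSO:yes PSO:yes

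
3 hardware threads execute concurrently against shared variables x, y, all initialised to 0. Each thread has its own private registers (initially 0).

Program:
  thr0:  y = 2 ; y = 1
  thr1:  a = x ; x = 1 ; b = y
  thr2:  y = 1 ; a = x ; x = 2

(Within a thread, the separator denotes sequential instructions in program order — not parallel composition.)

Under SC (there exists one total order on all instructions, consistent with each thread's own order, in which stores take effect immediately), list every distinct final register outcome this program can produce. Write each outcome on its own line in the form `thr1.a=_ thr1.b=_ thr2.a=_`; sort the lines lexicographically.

outcome vector order: (thr1.a,thr1.b,thr2.a)
|SC outcomes| = 7

thr1.a=0 thr1.b=0 thr2.a=1
thr1.a=0 thr1.b=1 thr2.a=0
thr1.a=0 thr1.b=1 thr2.a=1
thr1.a=0 thr1.b=2 thr2.a=0
thr1.a=0 thr1.b=2 thr2.a=1
thr1.a=2 thr1.b=1 thr2.a=0
thr1.a=2 thr1.b=2 thr2.a=0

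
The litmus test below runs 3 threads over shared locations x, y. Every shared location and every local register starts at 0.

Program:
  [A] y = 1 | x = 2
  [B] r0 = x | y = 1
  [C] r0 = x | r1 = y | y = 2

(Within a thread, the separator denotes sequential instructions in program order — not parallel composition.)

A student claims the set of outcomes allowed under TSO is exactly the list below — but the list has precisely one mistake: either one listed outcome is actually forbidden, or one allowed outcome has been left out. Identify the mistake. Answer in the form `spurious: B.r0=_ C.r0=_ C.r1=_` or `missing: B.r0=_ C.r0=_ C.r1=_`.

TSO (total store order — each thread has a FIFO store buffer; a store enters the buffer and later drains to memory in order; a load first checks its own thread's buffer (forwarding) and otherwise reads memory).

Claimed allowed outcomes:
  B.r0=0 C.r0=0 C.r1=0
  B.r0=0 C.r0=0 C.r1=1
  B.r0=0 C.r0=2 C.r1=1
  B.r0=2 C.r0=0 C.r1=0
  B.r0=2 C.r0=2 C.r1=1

missing: B.r0=2 C.r0=0 C.r1=1

outcome vector order: (B.r0,C.r0,C.r1)
under TSO → <0 0 0>; <0 0 1>; <0 2 1>; <2 0 0>; <2 0 1>; <2 2 1>
TSO∖claimed = {<2 0 1>}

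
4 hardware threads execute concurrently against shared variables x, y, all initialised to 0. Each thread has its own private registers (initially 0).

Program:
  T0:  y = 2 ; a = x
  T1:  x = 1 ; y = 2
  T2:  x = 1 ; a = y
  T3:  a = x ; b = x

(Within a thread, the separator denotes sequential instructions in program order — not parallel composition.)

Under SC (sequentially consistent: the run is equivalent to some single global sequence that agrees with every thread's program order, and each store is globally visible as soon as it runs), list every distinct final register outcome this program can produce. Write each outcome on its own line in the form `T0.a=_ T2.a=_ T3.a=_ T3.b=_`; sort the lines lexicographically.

outcome vector order: (T0.a,T2.a,T3.a,T3.b)
|SC outcomes| = 9

T0.a=0 T2.a=2 T3.a=0 T3.b=0
T0.a=0 T2.a=2 T3.a=0 T3.b=1
T0.a=0 T2.a=2 T3.a=1 T3.b=1
T0.a=1 T2.a=0 T3.a=0 T3.b=0
T0.a=1 T2.a=0 T3.a=0 T3.b=1
T0.a=1 T2.a=0 T3.a=1 T3.b=1
T0.a=1 T2.a=2 T3.a=0 T3.b=0
T0.a=1 T2.a=2 T3.a=0 T3.b=1
T0.a=1 T2.a=2 T3.a=1 T3.b=1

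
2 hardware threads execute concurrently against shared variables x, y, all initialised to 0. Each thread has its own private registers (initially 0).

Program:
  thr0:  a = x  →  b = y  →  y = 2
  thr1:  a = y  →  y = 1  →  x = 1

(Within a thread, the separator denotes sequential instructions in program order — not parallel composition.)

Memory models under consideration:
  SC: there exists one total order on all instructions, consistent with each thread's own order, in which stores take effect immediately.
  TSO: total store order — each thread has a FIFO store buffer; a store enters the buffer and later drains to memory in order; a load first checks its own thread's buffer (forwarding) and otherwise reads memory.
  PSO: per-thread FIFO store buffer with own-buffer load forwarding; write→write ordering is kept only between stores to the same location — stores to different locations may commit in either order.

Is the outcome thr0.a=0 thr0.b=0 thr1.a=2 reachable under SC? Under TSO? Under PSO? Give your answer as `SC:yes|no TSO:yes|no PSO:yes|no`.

outcome vector order: (thr0.a,thr0.b,thr1.a)
under SC → 0/0/0; 0/0/2; 0/1/0; 1/1/0
under TSO → 0/0/0; 0/0/2; 0/1/0; 1/1/0
under PSO → 0/0/0; 0/0/2; 0/1/0; 1/0/0; 1/1/0
target 0/0/2 ∈ {SC,TSO,PSO}

SC:yes TSO:yes PSO:yes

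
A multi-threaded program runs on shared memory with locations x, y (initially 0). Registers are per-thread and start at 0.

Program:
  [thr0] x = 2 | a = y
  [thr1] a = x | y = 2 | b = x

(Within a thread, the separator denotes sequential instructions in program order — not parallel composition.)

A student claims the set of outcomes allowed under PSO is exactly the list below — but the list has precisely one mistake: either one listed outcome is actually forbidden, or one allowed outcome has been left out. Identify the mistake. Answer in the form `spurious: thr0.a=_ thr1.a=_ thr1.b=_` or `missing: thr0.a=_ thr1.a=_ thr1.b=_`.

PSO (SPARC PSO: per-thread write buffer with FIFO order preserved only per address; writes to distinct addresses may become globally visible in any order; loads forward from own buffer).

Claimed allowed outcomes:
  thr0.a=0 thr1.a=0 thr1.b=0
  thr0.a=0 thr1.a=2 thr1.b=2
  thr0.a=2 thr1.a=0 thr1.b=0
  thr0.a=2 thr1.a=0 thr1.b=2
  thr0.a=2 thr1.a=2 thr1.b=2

missing: thr0.a=0 thr1.a=0 thr1.b=2

outcome vector order: (thr0.a,thr1.a,thr1.b)
PSO: 6 outcomes — {0/0/0, 0/0/2, 0/2/2, 2/0/0, 2/0/2, 2/2/2}
PSO∖claimed = {0/0/2}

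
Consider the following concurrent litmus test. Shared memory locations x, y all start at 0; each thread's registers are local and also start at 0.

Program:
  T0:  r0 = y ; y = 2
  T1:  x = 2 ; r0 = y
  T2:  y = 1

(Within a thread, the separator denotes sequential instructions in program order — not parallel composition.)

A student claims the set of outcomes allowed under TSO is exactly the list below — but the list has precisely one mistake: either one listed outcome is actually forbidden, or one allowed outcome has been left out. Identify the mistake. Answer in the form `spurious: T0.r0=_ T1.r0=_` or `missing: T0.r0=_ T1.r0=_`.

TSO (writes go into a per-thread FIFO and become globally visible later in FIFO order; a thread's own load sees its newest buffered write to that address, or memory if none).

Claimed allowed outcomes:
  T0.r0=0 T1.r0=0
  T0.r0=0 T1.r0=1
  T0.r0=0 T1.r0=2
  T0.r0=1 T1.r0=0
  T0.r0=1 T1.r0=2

missing: T0.r0=1 T1.r0=1

outcome vector order: (T0.r0,T1.r0)
TSO (6): <0 0> <0 1> <0 2> <1 0> <1 1> <1 2>
TSO∖claimed = {<1 1>}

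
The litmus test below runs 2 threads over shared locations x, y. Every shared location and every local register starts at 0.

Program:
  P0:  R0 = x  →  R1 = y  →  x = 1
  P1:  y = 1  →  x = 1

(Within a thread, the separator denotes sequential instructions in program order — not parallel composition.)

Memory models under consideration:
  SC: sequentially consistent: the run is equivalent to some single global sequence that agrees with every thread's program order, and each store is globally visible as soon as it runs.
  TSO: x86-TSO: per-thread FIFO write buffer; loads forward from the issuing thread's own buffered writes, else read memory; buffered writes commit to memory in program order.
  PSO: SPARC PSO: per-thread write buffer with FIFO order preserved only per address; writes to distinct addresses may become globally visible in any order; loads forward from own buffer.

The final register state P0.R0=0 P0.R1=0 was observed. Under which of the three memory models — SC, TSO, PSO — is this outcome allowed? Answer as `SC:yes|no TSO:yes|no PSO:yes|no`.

SC:yes TSO:yes PSO:yes

outcome vector order: (P0.R0,P0.R1)
[SC] allowed = {0/0 0/1 1/1}
[TSO] allowed = {0/0 0/1 1/1}
[PSO] allowed = {0/0 0/1 1/0 1/1}
target 0/0 ∈ {SC,TSO,PSO}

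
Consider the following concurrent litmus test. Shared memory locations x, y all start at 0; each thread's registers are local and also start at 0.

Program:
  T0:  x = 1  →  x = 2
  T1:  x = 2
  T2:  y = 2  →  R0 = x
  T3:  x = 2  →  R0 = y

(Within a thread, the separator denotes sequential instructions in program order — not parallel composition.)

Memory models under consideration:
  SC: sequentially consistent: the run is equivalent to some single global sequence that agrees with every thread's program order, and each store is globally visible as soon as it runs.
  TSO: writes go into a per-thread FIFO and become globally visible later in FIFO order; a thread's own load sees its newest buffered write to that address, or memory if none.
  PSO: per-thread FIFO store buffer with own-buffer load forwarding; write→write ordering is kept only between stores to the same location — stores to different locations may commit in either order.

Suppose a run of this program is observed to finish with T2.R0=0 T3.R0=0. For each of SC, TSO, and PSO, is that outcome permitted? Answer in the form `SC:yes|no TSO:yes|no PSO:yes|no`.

SC:no TSO:yes PSO:yes

outcome vector order: (T2.R0,T3.R0)
SC (5): 02, 10, 12, 20, 22
TSO (6): 00, 02, 10, 12, 20, 22
PSO (6): 00, 02, 10, 12, 20, 22
target 00 ∈ {TSO,PSO}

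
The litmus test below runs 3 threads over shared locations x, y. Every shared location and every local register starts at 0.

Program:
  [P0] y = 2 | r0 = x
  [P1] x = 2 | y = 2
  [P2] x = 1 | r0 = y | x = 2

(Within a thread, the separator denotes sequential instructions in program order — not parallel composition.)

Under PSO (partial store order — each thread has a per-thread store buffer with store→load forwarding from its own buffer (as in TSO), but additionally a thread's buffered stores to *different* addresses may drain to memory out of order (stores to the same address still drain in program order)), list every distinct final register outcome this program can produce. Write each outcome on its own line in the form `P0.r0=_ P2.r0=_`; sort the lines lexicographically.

outcome vector order: (P0.r0,P2.r0)
|PSO outcomes| = 6

P0.r0=0 P2.r0=0
P0.r0=0 P2.r0=2
P0.r0=1 P2.r0=0
P0.r0=1 P2.r0=2
P0.r0=2 P2.r0=0
P0.r0=2 P2.r0=2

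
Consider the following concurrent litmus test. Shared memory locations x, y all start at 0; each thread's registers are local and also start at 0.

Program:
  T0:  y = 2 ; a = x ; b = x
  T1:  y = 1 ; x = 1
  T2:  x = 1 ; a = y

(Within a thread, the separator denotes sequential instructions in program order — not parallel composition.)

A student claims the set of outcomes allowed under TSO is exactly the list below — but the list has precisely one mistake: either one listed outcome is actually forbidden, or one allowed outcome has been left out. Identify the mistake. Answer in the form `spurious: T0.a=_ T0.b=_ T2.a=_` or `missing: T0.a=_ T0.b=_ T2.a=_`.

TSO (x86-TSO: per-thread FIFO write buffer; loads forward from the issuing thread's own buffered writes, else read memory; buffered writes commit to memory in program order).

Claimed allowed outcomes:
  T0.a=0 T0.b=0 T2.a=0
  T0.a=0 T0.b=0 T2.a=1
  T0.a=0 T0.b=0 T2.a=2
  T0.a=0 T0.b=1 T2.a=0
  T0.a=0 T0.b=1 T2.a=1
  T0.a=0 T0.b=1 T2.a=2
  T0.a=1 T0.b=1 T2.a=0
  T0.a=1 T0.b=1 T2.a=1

outcome vector order: (T0.a,T0.b,T2.a)
under TSO → <0 0 0> <0 0 1> <0 0 2> <0 1 0> <0 1 1> <0 1 2> <1 1 0> <1 1 1> <1 1 2>
TSO∖claimed = {<1 1 2>}

missing: T0.a=1 T0.b=1 T2.a=2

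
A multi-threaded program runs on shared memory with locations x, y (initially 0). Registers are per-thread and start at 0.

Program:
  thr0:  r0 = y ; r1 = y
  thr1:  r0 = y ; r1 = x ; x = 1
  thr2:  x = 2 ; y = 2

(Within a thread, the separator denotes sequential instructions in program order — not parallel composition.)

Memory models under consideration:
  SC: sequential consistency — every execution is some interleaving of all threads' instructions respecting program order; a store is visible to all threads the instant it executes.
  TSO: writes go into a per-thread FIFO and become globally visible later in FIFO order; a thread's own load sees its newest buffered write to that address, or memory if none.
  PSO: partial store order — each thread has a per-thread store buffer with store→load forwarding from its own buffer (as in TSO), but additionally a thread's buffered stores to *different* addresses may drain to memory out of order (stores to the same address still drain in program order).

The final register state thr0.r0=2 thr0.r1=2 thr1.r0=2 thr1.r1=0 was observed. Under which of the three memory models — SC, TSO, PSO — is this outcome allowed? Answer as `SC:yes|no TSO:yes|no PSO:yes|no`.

outcome vector order: (thr0.r0,thr0.r1,thr1.r0,thr1.r1)
SC: 9 outcomes — {(0,0,0,0) (0,0,0,2) (0,0,2,2) (0,2,0,0) (0,2,0,2) (0,2,2,2) (2,2,0,0) (2,2,0,2) (2,2,2,2)}
TSO: 9 outcomes — {(0,0,0,0) (0,0,0,2) (0,0,2,2) (0,2,0,0) (0,2,0,2) (0,2,2,2) (2,2,0,0) (2,2,0,2) (2,2,2,2)}
PSO: 12 outcomes — {(0,0,0,0) (0,0,0,2) (0,0,2,0) (0,0,2,2) (0,2,0,0) (0,2,0,2) (0,2,2,0) (0,2,2,2) (2,2,0,0) (2,2,0,2) (2,2,2,0) (2,2,2,2)}
target (2,2,2,0) ∈ {PSO}

SC:no TSO:no PSO:yes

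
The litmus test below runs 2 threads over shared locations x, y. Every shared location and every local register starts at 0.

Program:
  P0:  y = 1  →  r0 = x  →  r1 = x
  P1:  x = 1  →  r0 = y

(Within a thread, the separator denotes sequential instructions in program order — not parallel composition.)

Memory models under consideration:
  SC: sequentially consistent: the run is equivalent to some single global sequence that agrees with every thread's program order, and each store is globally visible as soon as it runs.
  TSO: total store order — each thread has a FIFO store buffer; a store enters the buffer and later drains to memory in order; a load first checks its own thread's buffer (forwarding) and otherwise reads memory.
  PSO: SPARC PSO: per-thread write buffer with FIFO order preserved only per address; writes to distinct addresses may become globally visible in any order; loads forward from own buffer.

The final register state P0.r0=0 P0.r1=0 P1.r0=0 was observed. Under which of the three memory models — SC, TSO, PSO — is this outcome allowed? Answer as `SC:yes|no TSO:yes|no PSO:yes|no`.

SC:no TSO:yes PSO:yes

outcome vector order: (P0.r0,P0.r1,P1.r0)
[SC] allowed = {(0,0,1) (0,1,1) (1,1,0) (1,1,1)}
[TSO] allowed = {(0,0,0) (0,0,1) (0,1,0) (0,1,1) (1,1,0) (1,1,1)}
[PSO] allowed = {(0,0,0) (0,0,1) (0,1,0) (0,1,1) (1,1,0) (1,1,1)}
target (0,0,0) ∈ {TSO,PSO}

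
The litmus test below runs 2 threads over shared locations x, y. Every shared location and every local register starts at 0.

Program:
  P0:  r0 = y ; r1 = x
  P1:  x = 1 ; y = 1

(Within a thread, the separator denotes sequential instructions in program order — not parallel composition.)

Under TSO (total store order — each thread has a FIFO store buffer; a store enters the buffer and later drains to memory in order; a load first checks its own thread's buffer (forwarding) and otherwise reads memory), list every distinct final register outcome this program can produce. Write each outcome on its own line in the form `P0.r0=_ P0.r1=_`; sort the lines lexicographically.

outcome vector order: (P0.r0,P0.r1)
|TSO outcomes| = 3

P0.r0=0 P0.r1=0
P0.r0=0 P0.r1=1
P0.r0=1 P0.r1=1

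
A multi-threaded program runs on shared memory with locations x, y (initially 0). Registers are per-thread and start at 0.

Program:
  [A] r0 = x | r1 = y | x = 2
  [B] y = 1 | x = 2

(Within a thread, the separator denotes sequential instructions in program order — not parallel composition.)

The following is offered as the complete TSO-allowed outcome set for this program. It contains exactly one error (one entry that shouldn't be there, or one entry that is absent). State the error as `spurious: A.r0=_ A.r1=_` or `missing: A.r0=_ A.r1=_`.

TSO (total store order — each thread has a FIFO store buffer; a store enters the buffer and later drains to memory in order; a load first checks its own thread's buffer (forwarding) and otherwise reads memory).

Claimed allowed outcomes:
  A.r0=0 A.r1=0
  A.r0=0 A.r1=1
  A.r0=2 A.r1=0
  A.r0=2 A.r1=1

spurious: A.r0=2 A.r1=0

outcome vector order: (A.r0,A.r1)
[TSO] allowed = {(0,0) (0,1) (2,1)}
claimed∖TSO = {(2,0)}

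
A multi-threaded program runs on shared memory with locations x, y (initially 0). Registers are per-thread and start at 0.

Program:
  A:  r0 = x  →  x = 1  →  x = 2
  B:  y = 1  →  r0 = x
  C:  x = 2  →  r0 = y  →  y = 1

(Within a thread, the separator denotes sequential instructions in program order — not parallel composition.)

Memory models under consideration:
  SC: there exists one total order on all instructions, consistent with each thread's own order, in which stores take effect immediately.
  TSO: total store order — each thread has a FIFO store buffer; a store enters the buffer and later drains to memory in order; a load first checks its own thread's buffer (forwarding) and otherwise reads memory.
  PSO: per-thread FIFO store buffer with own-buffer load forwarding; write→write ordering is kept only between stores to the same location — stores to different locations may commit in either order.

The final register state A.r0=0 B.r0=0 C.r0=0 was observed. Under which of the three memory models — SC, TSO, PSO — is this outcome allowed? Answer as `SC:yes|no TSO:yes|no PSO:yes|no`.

SC:no TSO:yes PSO:yes

outcome vector order: (A.r0,B.r0,C.r0)
SC: 10 outcomes — {0/0/1, 0/1/0, 0/1/1, 0/2/0, 0/2/1, 2/0/1, 2/1/0, 2/1/1, 2/2/0, 2/2/1}
TSO: 12 outcomes — {0/0/0, 0/0/1, 0/1/0, 0/1/1, 0/2/0, 0/2/1, 2/0/0, 2/0/1, 2/1/0, 2/1/1, 2/2/0, 2/2/1}
PSO: 12 outcomes — {0/0/0, 0/0/1, 0/1/0, 0/1/1, 0/2/0, 0/2/1, 2/0/0, 2/0/1, 2/1/0, 2/1/1, 2/2/0, 2/2/1}
target 0/0/0 ∈ {TSO,PSO}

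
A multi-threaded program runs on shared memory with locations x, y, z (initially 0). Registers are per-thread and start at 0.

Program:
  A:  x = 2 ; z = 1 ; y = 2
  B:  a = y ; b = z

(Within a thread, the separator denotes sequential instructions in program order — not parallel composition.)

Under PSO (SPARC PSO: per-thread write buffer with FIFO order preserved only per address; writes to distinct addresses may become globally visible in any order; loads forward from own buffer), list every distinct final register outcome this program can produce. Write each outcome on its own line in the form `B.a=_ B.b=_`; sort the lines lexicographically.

outcome vector order: (B.a,B.b)
|PSO outcomes| = 4

B.a=0 B.b=0
B.a=0 B.b=1
B.a=2 B.b=0
B.a=2 B.b=1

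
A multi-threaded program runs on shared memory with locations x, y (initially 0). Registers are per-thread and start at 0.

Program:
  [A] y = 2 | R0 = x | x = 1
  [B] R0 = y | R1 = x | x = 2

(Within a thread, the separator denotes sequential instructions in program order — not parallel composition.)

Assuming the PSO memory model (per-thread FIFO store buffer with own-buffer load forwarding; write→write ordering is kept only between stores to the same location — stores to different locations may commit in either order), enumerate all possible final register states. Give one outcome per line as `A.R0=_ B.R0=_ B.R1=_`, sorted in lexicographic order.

outcome vector order: (A.R0,B.R0,B.R1)
|PSO outcomes| = 6

A.R0=0 B.R0=0 B.R1=0
A.R0=0 B.R0=0 B.R1=1
A.R0=0 B.R0=2 B.R1=0
A.R0=0 B.R0=2 B.R1=1
A.R0=2 B.R0=0 B.R1=0
A.R0=2 B.R0=2 B.R1=0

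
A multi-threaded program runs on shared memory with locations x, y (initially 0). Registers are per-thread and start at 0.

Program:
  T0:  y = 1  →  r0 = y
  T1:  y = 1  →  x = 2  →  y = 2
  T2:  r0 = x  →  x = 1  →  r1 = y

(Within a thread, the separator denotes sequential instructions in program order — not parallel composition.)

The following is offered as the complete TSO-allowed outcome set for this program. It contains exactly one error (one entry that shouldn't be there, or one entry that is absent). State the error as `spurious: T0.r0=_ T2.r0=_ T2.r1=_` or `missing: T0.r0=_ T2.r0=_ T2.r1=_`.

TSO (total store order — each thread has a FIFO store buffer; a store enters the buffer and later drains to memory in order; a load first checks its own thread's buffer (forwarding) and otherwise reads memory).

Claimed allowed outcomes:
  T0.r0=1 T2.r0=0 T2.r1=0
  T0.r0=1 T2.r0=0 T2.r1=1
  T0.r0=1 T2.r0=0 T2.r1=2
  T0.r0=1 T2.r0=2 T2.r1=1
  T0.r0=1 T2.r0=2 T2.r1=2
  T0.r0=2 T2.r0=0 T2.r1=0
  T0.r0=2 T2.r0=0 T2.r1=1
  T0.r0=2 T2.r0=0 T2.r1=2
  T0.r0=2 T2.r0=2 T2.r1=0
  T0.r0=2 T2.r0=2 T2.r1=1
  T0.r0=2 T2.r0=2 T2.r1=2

spurious: T0.r0=2 T2.r0=2 T2.r1=0

outcome vector order: (T0.r0,T2.r0,T2.r1)
TSO: 10 outcomes — {100 101 102 121 122 200 201 202 221 222}
claimed∖TSO = {220}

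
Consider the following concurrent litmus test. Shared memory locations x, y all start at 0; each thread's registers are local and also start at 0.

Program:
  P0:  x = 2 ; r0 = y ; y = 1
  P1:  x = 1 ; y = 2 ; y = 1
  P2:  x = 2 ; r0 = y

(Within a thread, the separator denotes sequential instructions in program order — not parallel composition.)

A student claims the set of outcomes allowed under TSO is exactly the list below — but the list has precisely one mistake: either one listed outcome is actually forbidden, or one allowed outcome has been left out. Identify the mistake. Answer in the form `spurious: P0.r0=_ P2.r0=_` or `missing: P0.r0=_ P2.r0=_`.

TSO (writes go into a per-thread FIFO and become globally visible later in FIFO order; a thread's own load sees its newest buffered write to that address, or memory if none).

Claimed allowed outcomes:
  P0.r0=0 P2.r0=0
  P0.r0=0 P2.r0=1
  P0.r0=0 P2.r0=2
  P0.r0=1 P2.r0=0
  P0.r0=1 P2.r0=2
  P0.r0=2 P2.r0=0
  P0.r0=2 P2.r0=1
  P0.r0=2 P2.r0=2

missing: P0.r0=1 P2.r0=1

outcome vector order: (P0.r0,P2.r0)
TSO (9): (0,0) (0,1) (0,2) (1,0) (1,1) (1,2) (2,0) (2,1) (2,2)
TSO∖claimed = {(1,1)}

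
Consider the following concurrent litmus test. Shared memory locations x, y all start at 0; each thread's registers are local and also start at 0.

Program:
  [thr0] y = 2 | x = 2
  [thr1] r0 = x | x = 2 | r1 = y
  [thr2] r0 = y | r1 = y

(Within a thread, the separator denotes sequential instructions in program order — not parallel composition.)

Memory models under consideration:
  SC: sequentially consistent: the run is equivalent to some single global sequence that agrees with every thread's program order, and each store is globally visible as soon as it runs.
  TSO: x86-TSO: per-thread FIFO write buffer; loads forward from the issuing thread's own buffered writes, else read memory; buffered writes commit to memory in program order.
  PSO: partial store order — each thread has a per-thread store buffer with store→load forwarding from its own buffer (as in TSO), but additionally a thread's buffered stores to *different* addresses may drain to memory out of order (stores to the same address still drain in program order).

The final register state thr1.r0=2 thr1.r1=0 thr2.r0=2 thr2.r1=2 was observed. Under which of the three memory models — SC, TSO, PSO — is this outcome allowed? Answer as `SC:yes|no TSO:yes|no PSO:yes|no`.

SC:no TSO:no PSO:yes

outcome vector order: (thr1.r0,thr1.r1,thr2.r0,thr2.r1)
SC: 9 outcomes — {(0,0,0,0); (0,0,0,2); (0,0,2,2); (0,2,0,0); (0,2,0,2); (0,2,2,2); (2,2,0,0); (2,2,0,2); (2,2,2,2)}
TSO: 9 outcomes — {(0,0,0,0); (0,0,0,2); (0,0,2,2); (0,2,0,0); (0,2,0,2); (0,2,2,2); (2,2,0,0); (2,2,0,2); (2,2,2,2)}
PSO: 12 outcomes — {(0,0,0,0); (0,0,0,2); (0,0,2,2); (0,2,0,0); (0,2,0,2); (0,2,2,2); (2,0,0,0); (2,0,0,2); (2,0,2,2); (2,2,0,0); (2,2,0,2); (2,2,2,2)}
target (2,0,2,2) ∈ {PSO}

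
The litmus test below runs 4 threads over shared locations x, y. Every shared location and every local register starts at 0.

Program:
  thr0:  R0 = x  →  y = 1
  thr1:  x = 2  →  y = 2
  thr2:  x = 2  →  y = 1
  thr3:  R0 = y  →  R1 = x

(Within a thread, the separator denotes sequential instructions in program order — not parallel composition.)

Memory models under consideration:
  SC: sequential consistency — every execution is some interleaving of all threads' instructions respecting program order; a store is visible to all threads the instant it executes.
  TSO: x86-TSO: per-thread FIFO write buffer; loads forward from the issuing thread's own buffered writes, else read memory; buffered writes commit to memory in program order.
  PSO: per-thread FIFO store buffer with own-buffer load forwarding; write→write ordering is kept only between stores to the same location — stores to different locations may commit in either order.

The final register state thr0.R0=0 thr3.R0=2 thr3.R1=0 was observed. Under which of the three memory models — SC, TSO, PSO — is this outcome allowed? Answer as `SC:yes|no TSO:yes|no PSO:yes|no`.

SC:no TSO:no PSO:yes

outcome vector order: (thr0.R0,thr3.R0,thr3.R1)
SC: 9 outcomes — {000; 002; 010; 012; 022; 200; 202; 212; 222}
TSO: 9 outcomes — {000; 002; 010; 012; 022; 200; 202; 212; 222}
PSO: 12 outcomes — {000; 002; 010; 012; 020; 022; 200; 202; 210; 212; 220; 222}
target 020 ∈ {PSO}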